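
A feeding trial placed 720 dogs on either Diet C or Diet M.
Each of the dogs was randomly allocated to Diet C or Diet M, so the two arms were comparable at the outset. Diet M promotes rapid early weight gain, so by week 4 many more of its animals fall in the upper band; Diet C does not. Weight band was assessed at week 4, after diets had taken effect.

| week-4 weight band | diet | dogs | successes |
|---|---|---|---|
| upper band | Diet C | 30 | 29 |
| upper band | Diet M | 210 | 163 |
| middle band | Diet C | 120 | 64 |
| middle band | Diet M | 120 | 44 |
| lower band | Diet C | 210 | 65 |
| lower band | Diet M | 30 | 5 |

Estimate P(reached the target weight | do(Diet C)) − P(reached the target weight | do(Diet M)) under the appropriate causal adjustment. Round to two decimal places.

Diet C is higher inside every week-4 weight band stratum but Diet M is higher in aggregate. Whether to stratify depends on how week-4 weight band relates to the diet.
The distribution of week-4 weight band is itself part of what the diet does — it is an intermediate outcome. Holding it fixed would remove that part of the effect; the total effect is the pooled difference.
The causal difference is the pooled difference: 0.439 − 0.589 = -0.150.

-0.15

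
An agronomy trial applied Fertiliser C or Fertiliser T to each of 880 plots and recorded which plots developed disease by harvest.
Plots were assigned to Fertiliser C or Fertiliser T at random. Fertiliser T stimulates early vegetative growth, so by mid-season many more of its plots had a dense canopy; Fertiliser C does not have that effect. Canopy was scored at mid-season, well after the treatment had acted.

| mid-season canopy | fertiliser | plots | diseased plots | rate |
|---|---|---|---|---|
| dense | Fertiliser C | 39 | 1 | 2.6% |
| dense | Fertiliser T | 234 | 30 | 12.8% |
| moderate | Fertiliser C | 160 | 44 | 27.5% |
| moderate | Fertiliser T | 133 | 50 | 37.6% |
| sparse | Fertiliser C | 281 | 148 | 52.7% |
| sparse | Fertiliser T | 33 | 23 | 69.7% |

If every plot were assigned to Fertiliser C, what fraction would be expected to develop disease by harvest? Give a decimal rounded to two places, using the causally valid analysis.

Mid-season canopy here is a post-treatment variable shaped by the fertiliser; conditioning on it would introduce bias rather than remove it. The overall comparison is the causal one.
So P(outcome | do(Fertiliser C)) is just the pooled rate for Fertiliser C: 193/480 = 0.402.

0.40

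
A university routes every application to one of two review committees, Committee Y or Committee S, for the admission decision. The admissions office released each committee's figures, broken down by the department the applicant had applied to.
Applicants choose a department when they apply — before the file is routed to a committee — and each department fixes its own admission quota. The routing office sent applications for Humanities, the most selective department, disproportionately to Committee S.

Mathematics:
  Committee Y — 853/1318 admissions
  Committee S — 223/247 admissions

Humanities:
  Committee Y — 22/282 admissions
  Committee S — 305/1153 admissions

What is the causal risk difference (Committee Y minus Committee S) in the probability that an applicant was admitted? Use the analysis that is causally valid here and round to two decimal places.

-0.22

Department is set before the review committee has any effect — it is not caused by the review committee — and it independently drives the outcome. That makes it a confounder, so the causal comparison is within department levels.
Adjusting over the population distribution of department: 0.522·(0.647−0.903) + 0.478·(0.078−0.265) = -0.223.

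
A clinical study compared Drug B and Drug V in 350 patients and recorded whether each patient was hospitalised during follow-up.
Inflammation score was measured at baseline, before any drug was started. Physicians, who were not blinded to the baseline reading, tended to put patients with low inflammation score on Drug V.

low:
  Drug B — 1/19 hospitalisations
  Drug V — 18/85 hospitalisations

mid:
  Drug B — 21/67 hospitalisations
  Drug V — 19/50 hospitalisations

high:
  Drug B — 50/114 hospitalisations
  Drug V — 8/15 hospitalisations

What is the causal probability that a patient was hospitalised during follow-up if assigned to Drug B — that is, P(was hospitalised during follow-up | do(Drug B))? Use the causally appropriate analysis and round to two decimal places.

0.28

Within every inflammation score level Drug B has the lower rate, yet pooled Drug V does — Simpson's reversal.
Inflammation score satisfies the back-door criterion: it is not a descendant of the drug, and it blocks the spurious path from drug to outcome. Adjusting for it (i.e., using the within-inflammation score rates) gives the causal effect.
Standardising Drug B to the population inflammation score mix: 0.297·1/19 + 0.334·21/67 + 0.369·50/114 = 0.282.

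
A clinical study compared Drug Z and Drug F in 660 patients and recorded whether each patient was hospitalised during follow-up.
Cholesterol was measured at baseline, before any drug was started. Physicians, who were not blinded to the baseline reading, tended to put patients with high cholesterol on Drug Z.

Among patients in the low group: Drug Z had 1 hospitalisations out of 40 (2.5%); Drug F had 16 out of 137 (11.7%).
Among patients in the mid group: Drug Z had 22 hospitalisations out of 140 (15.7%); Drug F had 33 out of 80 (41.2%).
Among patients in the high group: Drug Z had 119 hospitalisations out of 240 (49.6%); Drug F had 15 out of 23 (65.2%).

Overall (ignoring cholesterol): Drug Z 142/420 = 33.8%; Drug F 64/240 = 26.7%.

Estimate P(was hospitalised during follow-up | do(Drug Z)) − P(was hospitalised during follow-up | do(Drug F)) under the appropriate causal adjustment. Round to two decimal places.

The cholesterol-specific comparison favours Drug Z throughout, but the pooled figures favour Drug F. The question is whether to condition on cholesterol.
The imbalance in cholesterol arose from how patients were allocated, not from anything the drug did; and cholesterol independently affects the outcome. The pooled gap is confounded — condition on cholesterol.
Adjusting over the population distribution of cholesterol: 0.268·(0.025−0.117) + 0.333·(0.157−0.412) + 0.398·(0.496−0.652) = -0.172.

-0.17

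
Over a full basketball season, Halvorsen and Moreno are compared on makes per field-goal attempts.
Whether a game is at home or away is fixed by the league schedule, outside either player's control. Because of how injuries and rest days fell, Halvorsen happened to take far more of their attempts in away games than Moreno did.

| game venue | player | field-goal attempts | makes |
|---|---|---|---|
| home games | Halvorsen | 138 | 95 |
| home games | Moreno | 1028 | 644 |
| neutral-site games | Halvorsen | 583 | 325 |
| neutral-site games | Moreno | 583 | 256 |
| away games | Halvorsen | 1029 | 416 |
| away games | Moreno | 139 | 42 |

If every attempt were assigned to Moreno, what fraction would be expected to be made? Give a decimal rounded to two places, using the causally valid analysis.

Halvorsen is higher inside every game venue stratum but Moreno is higher in aggregate. Whether to stratify depends on how game venue relates to the player.
Here game venue is a common cause — it drives both which player a case falls under and the outcome. The crude comparison mixes populations; the stratum-specific rates are the causally relevant ones.
Standardising Moreno to the population game venue mix: 0.333·644/1028 + 0.333·256/583 + 0.334·42/139 = 0.456.

0.46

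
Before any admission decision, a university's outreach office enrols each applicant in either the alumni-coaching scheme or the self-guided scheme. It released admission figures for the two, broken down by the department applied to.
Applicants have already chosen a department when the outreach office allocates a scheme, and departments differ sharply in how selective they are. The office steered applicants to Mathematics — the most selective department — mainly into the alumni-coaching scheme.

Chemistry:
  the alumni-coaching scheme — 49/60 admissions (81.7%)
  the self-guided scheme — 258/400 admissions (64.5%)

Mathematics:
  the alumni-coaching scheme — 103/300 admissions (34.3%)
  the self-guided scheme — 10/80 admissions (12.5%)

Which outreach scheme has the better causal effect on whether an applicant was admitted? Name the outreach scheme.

the alumni-coaching scheme is higher inside every department stratum but the self-guided scheme is higher in aggregate. Whether to stratify depends on how department relates to the outreach scheme.
Department is set before the outreach scheme has any effect — it is not caused by the outreach scheme — and it independently drives the outcome. That makes it a confounder, so the causal comparison is within department levels.
Within each level — Chemistry: 81.7% vs 64.5%; Mathematics: 34.3% vs 12.5% — the alumni-coaching scheme is higher every time.

the alumni-coaching scheme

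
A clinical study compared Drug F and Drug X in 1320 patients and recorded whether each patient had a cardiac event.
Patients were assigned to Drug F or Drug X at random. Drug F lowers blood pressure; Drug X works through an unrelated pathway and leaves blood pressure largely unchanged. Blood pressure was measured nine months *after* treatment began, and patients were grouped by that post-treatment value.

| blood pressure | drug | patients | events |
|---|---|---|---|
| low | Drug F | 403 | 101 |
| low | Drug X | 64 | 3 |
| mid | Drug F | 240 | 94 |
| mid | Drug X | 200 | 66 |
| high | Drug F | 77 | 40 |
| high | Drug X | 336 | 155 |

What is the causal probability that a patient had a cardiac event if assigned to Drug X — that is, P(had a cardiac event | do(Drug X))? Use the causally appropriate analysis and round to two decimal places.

0.37

Drug X is lower inside every blood pressure stratum but Drug F is lower in aggregate. Whether to stratify depends on how blood pressure relates to the drug.
The distribution of blood pressure is itself part of what the drug does — it is an intermediate outcome. Holding it fixed would remove that part of the effect; the total effect is the pooled difference.
So P(outcome | do(Drug X)) is just the pooled rate for Drug X: 224/600 = 0.373.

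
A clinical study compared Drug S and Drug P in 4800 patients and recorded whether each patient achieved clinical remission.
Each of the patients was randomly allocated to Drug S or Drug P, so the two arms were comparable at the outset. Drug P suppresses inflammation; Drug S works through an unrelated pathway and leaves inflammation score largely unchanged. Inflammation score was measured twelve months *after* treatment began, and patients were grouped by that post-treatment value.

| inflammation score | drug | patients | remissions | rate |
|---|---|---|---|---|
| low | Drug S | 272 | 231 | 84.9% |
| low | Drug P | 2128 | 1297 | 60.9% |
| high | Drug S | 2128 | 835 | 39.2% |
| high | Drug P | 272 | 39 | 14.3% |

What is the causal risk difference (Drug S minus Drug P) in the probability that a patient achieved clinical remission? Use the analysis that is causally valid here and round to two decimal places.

Stratifying would compare drugs among patients the drugs themselves sorted into inflammation score groups — a form of selection on an intermediate. The unconditioned pooled rates give the total causal effect.
The causal difference is the pooled difference: 0.444 − 0.557 = -0.113.

-0.11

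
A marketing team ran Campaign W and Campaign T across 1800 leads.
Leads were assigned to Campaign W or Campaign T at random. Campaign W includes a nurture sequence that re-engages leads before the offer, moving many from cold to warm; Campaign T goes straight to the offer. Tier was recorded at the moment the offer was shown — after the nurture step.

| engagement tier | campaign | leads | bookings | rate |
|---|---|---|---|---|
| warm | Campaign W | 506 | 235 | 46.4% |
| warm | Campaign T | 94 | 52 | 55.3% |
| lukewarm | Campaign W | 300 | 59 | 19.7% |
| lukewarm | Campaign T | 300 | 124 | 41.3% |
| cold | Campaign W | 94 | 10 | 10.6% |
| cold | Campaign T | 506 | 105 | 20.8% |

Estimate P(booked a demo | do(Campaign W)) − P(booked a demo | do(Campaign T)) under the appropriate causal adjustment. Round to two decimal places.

Engagement tier is recorded after the campaign and is itself shifted by it — it sits on the causal path from campaign to outcome. Conditioning on a mediator would strip out part of the effect we want; the pooled comparison gives the total causal effect.
The causal difference is the pooled difference: 0.338 − 0.312 = +0.026.

+0.03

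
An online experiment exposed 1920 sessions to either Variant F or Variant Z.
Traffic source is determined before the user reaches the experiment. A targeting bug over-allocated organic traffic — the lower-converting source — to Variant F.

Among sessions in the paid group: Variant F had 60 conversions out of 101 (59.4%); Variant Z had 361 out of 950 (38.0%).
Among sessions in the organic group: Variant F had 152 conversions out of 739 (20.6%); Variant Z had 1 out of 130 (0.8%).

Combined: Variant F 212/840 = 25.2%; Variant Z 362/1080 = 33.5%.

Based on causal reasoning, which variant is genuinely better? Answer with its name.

Variant F

Variant F is higher inside every traffic source stratum but Variant Z is higher in aggregate. Whether to stratify depends on how traffic source relates to the variant.
Traffic source is set before the variant has any effect — it is not caused by the variant — and it independently drives the outcome. That makes it a confounder, so the causal comparison is within traffic source levels.
Within each level — paid: 59.4% vs 38.0%; organic: 20.6% vs 0.8% — Variant F is higher every time.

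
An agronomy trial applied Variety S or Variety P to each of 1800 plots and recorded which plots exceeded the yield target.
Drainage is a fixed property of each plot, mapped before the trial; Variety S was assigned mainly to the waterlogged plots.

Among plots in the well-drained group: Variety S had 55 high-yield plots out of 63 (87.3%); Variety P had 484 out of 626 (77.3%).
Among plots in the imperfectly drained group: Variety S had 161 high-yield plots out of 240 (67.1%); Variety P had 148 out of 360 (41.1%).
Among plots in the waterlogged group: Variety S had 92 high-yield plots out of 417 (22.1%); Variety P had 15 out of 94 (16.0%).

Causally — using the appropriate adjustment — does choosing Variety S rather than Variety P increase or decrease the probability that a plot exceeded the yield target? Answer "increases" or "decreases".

increases

Variety S is higher inside every field drainage stratum but Variety P is higher in aggregate. Whether to stratify depends on how field drainage relates to the variety.
Nothing the variety does changes field drainage; the imbalance is an allocation artefact. With field drainage also predicting the outcome, the pooled figure is confounded, and the within-stratum comparison is the causal one.
Within each level — well-drained: 87.3% vs 77.3%; imperfectly drained: 67.1% vs 41.1%; waterlogged: 22.1% vs 16.0% — Variety S is higher every time.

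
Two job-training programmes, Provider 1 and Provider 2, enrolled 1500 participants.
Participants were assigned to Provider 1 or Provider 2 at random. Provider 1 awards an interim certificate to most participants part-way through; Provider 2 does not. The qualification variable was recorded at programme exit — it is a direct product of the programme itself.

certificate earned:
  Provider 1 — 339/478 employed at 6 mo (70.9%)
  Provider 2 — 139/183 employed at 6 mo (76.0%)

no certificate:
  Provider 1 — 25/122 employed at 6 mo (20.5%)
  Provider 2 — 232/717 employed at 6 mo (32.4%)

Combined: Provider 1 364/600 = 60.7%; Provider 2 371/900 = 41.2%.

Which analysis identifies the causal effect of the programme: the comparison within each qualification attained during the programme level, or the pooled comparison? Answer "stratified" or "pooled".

pooled

Within every qualification attained during the programme level Provider 2 has the higher rate, yet pooled Provider 1 does — Simpson's reversal.
Qualification attained during the programme here is a post-treatment variable shaped by the programme; conditioning on it would introduce bias rather than remove it. The overall comparison is the causal one.
Pooled: Provider 1 60.7% vs Provider 2 41.2%; Provider 1 is higher overall.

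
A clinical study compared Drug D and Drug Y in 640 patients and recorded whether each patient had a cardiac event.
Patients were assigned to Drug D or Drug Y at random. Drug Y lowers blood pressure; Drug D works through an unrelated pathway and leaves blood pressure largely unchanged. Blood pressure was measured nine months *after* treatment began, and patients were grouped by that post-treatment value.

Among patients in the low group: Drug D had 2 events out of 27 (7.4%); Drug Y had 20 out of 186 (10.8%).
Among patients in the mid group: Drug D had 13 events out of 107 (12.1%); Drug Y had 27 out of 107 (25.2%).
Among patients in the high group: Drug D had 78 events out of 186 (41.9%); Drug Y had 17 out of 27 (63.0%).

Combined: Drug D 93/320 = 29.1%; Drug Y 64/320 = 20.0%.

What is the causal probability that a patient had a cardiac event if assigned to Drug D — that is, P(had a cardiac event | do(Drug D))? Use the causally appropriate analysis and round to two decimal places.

0.29

The stratified and pooled comparisons disagree (Drug D wins within each blood pressure; Drug Y wins overall), so the answer turns on the causal role of blood pressure.
Stratifying would compare drugs among patients the drugs themselves sorted into blood pressure groups — a form of selection on an intermediate. The unconditioned pooled rates give the total causal effect.
So P(outcome | do(Drug D)) is just the pooled rate for Drug D: 93/320 = 0.291.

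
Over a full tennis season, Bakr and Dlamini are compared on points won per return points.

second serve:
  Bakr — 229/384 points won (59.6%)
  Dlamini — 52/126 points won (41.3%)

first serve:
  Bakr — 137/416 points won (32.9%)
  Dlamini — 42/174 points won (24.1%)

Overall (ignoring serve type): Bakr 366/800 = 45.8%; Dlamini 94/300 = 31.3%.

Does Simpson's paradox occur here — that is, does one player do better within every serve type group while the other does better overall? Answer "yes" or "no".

no

Within each serve type level (second serve 59.6% vs 41.3%; first serve 32.9% vs 24.1%), Bakr has the higher rate every time. Pooled: 45.8% vs 31.3% — Bakr has the higher rate overall. They agree.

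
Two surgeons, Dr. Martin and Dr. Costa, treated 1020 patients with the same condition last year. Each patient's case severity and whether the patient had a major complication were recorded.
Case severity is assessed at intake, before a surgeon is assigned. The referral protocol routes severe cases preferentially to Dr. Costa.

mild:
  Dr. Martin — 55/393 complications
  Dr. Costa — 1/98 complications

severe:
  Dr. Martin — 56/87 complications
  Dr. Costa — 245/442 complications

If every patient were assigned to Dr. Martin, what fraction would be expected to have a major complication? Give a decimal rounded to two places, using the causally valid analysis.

The stratified and pooled comparisons disagree (Dr. Costa wins within each case severity; Dr. Martin wins overall), so the answer turns on the causal role of case severity.
Case severity satisfies the back-door criterion: it is not a descendant of the surgeon, and it blocks the spurious path from surgeon to outcome. Adjusting for it (i.e., using the within-case severity rates) gives the causal effect.
Standardising Dr. Martin to the population case severity mix: 0.481·55/393 + 0.519·56/87 = 0.401.

0.40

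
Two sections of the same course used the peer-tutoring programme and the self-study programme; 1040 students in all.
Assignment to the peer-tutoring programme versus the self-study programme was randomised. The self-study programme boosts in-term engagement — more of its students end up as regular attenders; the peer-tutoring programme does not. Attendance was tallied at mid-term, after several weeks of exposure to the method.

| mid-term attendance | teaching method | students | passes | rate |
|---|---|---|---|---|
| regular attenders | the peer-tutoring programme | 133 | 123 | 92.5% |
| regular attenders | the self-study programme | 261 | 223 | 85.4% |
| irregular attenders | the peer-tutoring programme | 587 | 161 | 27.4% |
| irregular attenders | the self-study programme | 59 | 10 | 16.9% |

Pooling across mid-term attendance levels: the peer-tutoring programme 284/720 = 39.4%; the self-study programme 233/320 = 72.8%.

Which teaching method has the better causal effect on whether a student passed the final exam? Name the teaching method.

the self-study programme

The stratified and pooled comparisons disagree (the peer-tutoring programme wins within each mid-term attendance; the self-study programme wins overall), so the answer turns on the causal role of mid-term attendance.
Because the teaching method influences mid-term attendance, mid-term attendance is a post-treatment mediator, not a confounder. Stratifying on it would bias the estimate; the causal effect is the crude pooled difference.
Pooled: the peer-tutoring programme 39.4% vs the self-study programme 72.8%; the self-study programme is higher overall.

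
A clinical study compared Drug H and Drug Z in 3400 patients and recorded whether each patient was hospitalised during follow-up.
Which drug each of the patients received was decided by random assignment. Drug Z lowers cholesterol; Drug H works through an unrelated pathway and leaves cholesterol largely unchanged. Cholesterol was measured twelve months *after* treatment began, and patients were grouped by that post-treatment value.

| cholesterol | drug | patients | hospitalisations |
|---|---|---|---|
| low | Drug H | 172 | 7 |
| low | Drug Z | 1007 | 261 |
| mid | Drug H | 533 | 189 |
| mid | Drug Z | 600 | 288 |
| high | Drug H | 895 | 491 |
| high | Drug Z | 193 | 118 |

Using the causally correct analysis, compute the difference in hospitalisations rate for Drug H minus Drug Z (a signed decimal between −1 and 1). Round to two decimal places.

+0.06

Stratifying would compare drugs among patients the drugs themselves sorted into cholesterol groups — a form of selection on an intermediate. The unconditioned pooled rates give the total causal effect.
The causal difference is the pooled difference: 0.429 − 0.371 = +0.059.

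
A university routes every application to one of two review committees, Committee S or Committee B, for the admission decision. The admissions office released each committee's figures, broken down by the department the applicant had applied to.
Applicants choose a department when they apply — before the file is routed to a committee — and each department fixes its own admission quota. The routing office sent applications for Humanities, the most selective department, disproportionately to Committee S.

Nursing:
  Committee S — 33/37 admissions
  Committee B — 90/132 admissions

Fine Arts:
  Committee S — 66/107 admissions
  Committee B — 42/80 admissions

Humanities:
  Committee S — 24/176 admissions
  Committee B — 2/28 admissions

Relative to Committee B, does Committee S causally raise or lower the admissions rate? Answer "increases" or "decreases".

Committee S is higher inside every department stratum but Committee B is higher in aggregate. Whether to stratify depends on how department relates to the review committee.
The imbalance in department arose from how applicants were allocated, not from anything the review committee did; and department independently affects the outcome. The pooled gap is confounded — condition on department.
Within each level — Nursing: 89.2% vs 68.2%; Fine Arts: 61.7% vs 52.5%; Humanities: 13.6% vs 7.1% — Committee S is higher every time.

increases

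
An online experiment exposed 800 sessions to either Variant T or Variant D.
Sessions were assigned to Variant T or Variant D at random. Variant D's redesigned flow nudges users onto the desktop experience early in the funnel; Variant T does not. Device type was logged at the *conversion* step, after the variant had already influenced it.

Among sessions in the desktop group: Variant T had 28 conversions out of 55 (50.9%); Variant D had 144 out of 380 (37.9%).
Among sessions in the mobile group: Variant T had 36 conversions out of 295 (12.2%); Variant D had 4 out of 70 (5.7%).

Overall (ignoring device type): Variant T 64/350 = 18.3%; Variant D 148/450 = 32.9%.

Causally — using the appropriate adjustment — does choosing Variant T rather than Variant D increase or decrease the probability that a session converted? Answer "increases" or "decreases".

Because the variant influences device type, device type is a post-treatment mediator, not a confounder. Stratifying on it would bias the estimate; the causal effect is the crude pooled difference.
Pooled: Variant T 18.3% vs Variant D 32.9%; Variant D is higher overall.

decreases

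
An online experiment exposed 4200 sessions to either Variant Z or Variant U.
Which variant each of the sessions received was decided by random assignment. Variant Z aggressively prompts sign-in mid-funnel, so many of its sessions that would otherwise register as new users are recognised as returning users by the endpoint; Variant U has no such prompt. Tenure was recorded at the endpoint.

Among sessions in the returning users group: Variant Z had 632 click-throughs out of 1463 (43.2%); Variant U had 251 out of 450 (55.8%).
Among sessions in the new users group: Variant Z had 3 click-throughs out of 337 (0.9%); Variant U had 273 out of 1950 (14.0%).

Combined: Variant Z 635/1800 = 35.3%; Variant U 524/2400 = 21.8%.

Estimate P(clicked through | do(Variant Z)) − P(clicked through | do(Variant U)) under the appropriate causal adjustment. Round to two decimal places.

+0.13

User tenure lies on the pathway variant → user tenure → outcome, so adjusting for it blocks the indirect effect. For the total causal effect of variant, use the unadjusted pooled rates.
The causal difference is the pooled difference: 0.353 − 0.218 = +0.134.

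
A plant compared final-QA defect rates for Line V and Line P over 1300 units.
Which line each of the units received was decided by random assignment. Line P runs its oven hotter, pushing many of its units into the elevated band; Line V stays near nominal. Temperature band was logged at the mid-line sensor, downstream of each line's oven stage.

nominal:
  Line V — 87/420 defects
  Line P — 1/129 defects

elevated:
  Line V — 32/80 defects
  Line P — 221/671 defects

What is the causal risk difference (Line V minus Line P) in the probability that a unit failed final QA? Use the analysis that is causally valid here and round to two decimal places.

Stratifying would compare lines among units the lines themselves sorted into in-process temperature band groups — a form of selection on an intermediate. The unconditioned pooled rates give the total causal effect.
The causal difference is the pooled difference: 0.238 − 0.278 = -0.040.

-0.04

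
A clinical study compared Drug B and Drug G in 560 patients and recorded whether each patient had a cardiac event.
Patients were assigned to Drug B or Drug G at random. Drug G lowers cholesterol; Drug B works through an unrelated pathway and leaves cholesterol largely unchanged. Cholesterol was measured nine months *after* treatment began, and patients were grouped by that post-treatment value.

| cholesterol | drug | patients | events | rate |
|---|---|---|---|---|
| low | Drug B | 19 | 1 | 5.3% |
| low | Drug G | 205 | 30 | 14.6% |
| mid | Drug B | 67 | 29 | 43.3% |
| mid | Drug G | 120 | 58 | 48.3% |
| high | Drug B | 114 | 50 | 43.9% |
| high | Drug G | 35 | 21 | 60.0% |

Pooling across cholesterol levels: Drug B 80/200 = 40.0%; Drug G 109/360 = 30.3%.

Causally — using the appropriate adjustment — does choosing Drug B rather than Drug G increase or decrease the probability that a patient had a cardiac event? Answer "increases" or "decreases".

increases

Drug B is lower inside every cholesterol stratum but Drug G is lower in aggregate. Whether to stratify depends on how cholesterol relates to the drug.
Because the drug influences cholesterol, cholesterol is a post-treatment mediator, not a confounder. Stratifying on it would bias the estimate; the causal effect is the crude pooled difference.
Pooled: Drug B 40.0% vs Drug G 30.3%; Drug G is lower overall.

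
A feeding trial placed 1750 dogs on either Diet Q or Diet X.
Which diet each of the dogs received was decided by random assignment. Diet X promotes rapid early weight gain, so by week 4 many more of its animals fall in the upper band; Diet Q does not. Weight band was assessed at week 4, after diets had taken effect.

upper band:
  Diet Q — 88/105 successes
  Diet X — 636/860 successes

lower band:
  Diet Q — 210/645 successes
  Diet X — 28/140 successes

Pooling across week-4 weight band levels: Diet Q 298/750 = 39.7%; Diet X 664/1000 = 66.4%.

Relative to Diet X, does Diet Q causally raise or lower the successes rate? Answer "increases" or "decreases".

decreases

The week-4 weight band-specific comparison favours Diet Q throughout, but the pooled figures favour Diet X. The question is whether to condition on week-4 weight band.
The distribution of week-4 weight band is itself part of what the diet does — it is an intermediate outcome. Holding it fixed would remove that part of the effect; the total effect is the pooled difference.
Pooled: Diet Q 39.7% vs Diet X 66.4%; Diet X is higher overall.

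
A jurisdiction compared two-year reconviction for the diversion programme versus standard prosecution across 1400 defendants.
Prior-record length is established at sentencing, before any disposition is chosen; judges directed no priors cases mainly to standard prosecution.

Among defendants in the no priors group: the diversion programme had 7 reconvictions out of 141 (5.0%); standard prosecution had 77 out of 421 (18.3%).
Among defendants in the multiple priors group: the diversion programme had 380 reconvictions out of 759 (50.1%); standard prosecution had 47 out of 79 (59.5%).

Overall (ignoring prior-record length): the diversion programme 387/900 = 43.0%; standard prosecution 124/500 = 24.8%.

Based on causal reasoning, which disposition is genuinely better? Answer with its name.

the diversion programme

the diversion programme is lower inside every prior-record length stratum but standard prosecution is lower in aggregate. Whether to stratify depends on how prior-record length relates to the disposition.
Prior-record length satisfies the back-door criterion: it is not a descendant of the disposition, and it blocks the spurious path from disposition to outcome. Adjusting for it (i.e., using the within-prior-record length rates) gives the causal effect.
Within each level — no priors: 5.0% vs 18.3%; multiple priors: 50.1% vs 59.5% — the diversion programme is lower every time.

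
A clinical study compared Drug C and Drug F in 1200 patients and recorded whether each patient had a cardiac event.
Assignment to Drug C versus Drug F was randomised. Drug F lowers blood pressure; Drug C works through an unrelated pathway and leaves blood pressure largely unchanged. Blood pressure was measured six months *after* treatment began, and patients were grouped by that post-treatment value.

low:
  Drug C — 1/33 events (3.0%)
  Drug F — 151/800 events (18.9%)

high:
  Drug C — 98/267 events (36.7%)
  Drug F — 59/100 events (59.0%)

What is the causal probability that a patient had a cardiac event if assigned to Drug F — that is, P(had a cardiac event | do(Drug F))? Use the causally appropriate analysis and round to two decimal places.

Within every blood pressure level Drug C has the lower rate, yet pooled Drug F does — Simpson's reversal.
Blood pressure is recorded after the drug and is itself shifted by it — it sits on the causal path from drug to outcome. Conditioning on a mediator would strip out part of the effect we want; the pooled comparison gives the total causal effect.
So P(outcome | do(Drug F)) is just the pooled rate for Drug F: 210/900 = 0.233.

0.23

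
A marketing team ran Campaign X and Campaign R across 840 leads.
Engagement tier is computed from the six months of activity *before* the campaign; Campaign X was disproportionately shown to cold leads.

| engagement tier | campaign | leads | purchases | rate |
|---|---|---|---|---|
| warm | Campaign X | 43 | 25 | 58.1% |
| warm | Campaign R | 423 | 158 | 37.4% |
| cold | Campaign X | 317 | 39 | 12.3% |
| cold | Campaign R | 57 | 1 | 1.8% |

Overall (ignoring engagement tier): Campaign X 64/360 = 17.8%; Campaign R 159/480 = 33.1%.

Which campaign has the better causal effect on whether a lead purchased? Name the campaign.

Engagement tier differs across campaigns for reasons unrelated to any effect of the campaign itself, and it separately predicts the outcome — a classic confounder. We must compare within engagement tier levels.
Within each level — warm: 58.1% vs 37.4%; cold: 12.3% vs 1.8% — Campaign X is higher every time.

Campaign X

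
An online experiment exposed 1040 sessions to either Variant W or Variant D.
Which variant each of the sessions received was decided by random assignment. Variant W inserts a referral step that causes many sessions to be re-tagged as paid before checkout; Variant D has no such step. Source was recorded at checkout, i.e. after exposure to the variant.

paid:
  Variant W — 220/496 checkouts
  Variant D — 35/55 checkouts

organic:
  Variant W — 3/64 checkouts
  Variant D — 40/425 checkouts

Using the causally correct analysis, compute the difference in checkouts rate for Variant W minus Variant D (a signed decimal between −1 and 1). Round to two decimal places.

The distribution of traffic source is itself part of what the variant does — it is an intermediate outcome. Holding it fixed would remove that part of the effect; the total effect is the pooled difference.
The causal difference is the pooled difference: 0.398 − 0.156 = +0.242.

+0.24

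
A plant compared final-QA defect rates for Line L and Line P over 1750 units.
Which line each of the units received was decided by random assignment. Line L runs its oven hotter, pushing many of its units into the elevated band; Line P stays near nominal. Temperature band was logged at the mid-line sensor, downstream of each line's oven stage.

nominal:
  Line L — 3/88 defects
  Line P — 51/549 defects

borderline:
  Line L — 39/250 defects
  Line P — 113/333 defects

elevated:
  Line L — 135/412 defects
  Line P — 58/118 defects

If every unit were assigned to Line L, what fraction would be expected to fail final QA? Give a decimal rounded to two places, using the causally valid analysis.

The in-process temperature band-specific comparison favours Line L throughout, but the pooled figures favour Line P. The question is whether to condition on in-process temperature band.
In-process temperature band here is a post-treatment variable shaped by the line; conditioning on it would introduce bias rather than remove it. The overall comparison is the causal one.
So P(outcome | do(Line L)) is just the pooled rate for Line L: 177/750 = 0.236.

0.24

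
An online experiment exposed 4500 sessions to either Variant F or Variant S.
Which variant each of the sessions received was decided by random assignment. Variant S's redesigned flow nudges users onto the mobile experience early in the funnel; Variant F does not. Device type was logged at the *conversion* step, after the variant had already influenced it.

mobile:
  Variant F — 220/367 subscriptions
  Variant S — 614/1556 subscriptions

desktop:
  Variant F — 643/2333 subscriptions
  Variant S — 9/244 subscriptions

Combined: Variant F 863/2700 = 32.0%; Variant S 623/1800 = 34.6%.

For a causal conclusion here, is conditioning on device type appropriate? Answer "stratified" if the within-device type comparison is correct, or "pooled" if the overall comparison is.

The stratified and pooled comparisons disagree (Variant F wins within each device type; Variant S wins overall), so the answer turns on the causal role of device type.
Device type here is a post-treatment variable shaped by the variant; conditioning on it would introduce bias rather than remove it. The overall comparison is the causal one.
Pooled: Variant F 32.0% vs Variant S 34.6%; Variant S is higher overall.

pooled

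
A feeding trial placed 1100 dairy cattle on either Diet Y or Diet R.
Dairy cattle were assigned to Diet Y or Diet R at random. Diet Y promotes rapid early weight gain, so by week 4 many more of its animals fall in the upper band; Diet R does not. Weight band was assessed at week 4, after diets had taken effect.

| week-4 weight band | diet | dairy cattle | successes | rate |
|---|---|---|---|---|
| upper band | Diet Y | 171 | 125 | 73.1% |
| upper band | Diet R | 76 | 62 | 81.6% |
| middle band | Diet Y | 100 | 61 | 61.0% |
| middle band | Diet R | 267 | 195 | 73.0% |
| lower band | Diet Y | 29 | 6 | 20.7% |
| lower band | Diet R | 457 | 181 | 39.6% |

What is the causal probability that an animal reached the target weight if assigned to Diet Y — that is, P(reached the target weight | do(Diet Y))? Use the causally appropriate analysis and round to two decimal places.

0.64

Diet R is higher inside every week-4 weight band stratum but Diet Y is higher in aggregate. Whether to stratify depends on how week-4 weight band relates to the diet.
Week-4 weight band is recorded after the diet and is itself shifted by it — it sits on the causal path from diet to outcome. Conditioning on a mediator would strip out part of the effect we want; the pooled comparison gives the total causal effect.
So P(outcome | do(Diet Y)) is just the pooled rate for Diet Y: 192/300 = 0.640.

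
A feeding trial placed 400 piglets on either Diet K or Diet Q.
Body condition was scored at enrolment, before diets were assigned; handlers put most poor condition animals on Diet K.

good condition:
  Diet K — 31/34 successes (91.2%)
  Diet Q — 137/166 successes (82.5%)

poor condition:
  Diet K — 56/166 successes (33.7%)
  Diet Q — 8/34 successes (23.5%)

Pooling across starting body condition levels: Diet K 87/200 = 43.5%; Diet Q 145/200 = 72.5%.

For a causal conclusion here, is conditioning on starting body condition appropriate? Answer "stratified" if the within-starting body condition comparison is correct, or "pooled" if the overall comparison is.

Starting body condition satisfies the back-door criterion: it is not a descendant of the diet, and it blocks the spurious path from diet to outcome. Adjusting for it (i.e., using the within-starting body condition rates) gives the causal effect.
Within each level — good condition: 91.2% vs 82.5%; poor condition: 33.7% vs 23.5% — Diet K is higher every time.

stratified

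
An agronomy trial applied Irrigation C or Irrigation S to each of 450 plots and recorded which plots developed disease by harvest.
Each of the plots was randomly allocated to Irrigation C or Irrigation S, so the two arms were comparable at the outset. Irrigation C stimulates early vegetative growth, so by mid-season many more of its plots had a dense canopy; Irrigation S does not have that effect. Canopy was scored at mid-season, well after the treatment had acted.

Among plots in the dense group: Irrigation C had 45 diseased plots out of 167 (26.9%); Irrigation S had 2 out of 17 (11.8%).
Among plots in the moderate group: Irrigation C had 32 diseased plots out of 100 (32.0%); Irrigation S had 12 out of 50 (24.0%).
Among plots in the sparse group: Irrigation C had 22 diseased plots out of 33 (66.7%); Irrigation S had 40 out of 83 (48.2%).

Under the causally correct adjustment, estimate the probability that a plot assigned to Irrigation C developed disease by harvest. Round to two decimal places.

0.33

Mid-season canopy is downstream of the irrigation. One should not condition on a consequence of treatment, so the overall rates are the right comparison.
So P(outcome | do(Irrigation C)) is just the pooled rate for Irrigation C: 99/300 = 0.330.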